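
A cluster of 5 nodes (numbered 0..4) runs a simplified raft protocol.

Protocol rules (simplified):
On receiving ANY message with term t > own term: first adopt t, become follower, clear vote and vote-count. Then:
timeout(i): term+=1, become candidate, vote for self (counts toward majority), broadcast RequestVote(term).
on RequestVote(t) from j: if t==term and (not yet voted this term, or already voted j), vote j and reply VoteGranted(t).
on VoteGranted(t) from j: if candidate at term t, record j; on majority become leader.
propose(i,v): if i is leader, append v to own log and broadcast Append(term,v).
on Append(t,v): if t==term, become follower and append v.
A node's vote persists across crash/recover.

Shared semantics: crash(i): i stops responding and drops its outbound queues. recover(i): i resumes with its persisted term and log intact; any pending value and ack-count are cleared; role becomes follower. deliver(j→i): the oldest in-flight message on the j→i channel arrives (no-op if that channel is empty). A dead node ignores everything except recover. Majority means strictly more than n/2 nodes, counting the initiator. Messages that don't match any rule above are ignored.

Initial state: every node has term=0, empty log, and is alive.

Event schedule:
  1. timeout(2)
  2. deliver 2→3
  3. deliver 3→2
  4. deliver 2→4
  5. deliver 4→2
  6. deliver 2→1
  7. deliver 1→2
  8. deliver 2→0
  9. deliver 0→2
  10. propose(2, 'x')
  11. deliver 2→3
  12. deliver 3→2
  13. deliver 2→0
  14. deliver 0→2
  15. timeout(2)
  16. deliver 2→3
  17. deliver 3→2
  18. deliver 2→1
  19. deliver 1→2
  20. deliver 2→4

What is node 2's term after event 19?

2

[1] timeout(2) → N2(cand t1 [-])
[2] deliver 2→3 → N3(foll t1 [-])
[3] deliver 3→2 → ∅
[4] deliver 2→4 → N4(foll t1 [-])
[5] deliver 4→2 → N2(lead t1 [-])
[6] deliver 2→1 → N1(foll t1 [-])
[7] deliver 1→2 → ∅
[8] deliver 2→0 → N0(foll t1 [-])
[9] deliver 0→2 → ∅
[10] propose(2,'x') → N2(lead t1 [x])
[11] deliver 2→3 → N3(foll t1 [x])
[12] deliver 3→2 → ∅
[13] deliver 2→0 → N0(foll t1 [x])
[14] deliver 0→2 → ∅
[15] timeout(2) → N2(cand t2 [x])
[16] deliver 2→3 → N3(foll t2 [x])
[17] deliver 3→2 → ∅
[18] deliver 2→1 → N1(foll t1 [x])
[19] deliver 1→2 → ∅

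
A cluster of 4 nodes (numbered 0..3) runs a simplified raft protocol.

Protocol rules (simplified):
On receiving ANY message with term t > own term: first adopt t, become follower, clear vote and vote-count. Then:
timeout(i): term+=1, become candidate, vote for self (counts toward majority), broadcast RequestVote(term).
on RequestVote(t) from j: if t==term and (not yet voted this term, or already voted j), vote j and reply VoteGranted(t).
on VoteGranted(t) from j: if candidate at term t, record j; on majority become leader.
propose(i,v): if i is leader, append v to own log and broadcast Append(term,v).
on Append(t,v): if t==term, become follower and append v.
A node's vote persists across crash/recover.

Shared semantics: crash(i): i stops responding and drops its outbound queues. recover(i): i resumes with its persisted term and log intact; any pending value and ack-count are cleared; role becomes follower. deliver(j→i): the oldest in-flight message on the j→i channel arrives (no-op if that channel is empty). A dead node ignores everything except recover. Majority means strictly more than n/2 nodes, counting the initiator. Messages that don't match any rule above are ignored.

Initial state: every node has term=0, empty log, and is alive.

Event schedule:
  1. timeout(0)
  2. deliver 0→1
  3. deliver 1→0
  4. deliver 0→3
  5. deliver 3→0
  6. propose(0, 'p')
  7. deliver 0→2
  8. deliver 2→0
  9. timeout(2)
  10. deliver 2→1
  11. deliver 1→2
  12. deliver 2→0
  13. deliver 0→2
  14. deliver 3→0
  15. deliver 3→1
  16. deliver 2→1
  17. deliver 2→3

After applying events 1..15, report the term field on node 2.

2

[1] timeout(0) → N0(cand t1 [-])
[2] deliver 0→1 → N1(foll t1 [-])
[3] deliver 1→0 → ∅
[4] deliver 0→3 → N3(foll t1 [-])
[5] deliver 3→0 → N0(lead t1 [-])
[6] propose(0,'p') → N0(lead t1 [p])
[7] deliver 0→2 → N2(foll t1 [-])
[8] deliver 2→0 → ∅
[9] timeout(2) → N2(cand t2 [-])
[10] deliver 2→1 → N1(foll t2 [-])
[11] deliver 1→2 → ∅
[12] deliver 2→0 → N0(foll t2 [p])
[13] deliver 0→2 → ∅
[14] deliver 3→0 → ∅
[15] deliver 3→1 → ∅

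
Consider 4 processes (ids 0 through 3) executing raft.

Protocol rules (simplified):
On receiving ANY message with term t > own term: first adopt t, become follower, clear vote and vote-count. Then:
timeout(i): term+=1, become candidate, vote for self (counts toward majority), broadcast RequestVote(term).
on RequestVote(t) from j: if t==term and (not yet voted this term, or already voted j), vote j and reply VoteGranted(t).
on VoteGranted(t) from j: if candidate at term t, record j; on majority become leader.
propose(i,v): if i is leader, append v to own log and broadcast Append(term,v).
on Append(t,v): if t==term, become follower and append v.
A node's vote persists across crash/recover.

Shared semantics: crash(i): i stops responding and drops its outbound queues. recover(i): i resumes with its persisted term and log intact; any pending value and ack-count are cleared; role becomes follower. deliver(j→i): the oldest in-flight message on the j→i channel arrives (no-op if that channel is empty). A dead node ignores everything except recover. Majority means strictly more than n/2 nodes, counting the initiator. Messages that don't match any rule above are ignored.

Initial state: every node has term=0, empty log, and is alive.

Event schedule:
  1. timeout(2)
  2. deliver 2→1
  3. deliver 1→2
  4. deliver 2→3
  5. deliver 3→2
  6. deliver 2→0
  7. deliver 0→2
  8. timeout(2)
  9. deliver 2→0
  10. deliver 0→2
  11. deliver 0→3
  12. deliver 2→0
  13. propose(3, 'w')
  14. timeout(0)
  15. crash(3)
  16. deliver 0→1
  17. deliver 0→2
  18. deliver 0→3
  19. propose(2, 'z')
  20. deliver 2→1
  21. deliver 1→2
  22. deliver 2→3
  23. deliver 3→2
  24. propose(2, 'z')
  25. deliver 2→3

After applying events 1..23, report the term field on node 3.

after 1 — timeout(2): n2:cand/t1/[-]
after 2 — deliver 2→1: n1:foll/t1/[-]
after 3 — deliver 1→2: ·
after 4 — deliver 2→3: n3:foll/t1/[-]
after 5 — deliver 3→2: n2:lead/t1/[-]
after 6 — deliver 2→0: n0:foll/t1/[-]
after 7 — deliver 0→2: ·
after 8 — timeout(2): n2:cand/t2/[-]
after 9 — deliver 2→0: n0:foll/t2/[-]
after 10 — deliver 0→2: ·
after 11 — deliver 0→3: ·
after 12 — deliver 2→0: ·
after 13 — propose(3,'w'): ·
after 14 — timeout(0): n0:cand/t3/[-]
after 15 — crash(3): n3:✗foll/t1/[-]
after 16 — deliver 0→1: n1:foll/t3/[-]
after 17 — deliver 0→2: n2:foll/t3/[-]
after 18 — deliver 0→3: ·
after 19 — propose(2,'z'): ·
after 20 — deliver 2→1: ·
after 21 — deliver 1→2: ·
after 22 — deliver 2→3: ·
after 23 — deliver 3→2: ·

1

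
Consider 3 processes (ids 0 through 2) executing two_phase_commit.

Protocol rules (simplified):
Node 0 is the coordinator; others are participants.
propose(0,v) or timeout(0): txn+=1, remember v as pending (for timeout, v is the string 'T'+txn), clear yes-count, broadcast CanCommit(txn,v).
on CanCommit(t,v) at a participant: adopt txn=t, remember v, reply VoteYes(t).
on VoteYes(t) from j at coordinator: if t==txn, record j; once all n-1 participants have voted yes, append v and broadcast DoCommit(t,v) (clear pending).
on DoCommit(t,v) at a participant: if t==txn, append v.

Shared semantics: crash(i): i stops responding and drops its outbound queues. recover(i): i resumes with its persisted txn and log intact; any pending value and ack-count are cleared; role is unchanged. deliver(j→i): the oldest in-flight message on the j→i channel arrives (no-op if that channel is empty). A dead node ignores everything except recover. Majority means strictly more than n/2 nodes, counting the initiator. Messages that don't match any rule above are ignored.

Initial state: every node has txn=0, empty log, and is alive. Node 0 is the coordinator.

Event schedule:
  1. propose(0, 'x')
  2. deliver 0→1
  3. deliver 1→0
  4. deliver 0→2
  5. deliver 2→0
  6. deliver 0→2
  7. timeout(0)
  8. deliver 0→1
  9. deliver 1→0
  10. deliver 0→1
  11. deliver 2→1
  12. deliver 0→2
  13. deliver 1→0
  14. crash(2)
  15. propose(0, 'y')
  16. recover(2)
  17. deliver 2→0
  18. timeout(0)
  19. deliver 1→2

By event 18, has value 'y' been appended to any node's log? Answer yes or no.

no

step 1 propose(0,'x'): 0={coor,t=1,log=-}
step 2 deliver 0→1: 1={part,t=1,log=-}
step 3 deliver 1→0: —
step 4 deliver 0→2: 2={part,t=1,log=-}
step 5 deliver 2→0: 0={coor,t=1,log=x}
step 6 deliver 0→2: 2={part,t=1,log=x}
step 7 timeout(0): 0={coor,t=2,log=x}
step 8 deliver 0→1: 1={part,t=1,log=x}
step 9 deliver 1→0: —
step 10 deliver 0→1: 1={part,t=2,log=x}
step 11 deliver 2→1: —
step 12 deliver 0→2: 2={part,t=2,log=x}
step 13 deliver 1→0: —
step 14 crash(2): 2={✗part,t=2,log=x}
step 15 propose(0,'y'): 0={coor,t=3,log=x}
step 16 recover(2): 2={part,t=2,log=x}
step 17 deliver 2→0: —
step 18 timeout(0): 0={coor,t=4,log=x}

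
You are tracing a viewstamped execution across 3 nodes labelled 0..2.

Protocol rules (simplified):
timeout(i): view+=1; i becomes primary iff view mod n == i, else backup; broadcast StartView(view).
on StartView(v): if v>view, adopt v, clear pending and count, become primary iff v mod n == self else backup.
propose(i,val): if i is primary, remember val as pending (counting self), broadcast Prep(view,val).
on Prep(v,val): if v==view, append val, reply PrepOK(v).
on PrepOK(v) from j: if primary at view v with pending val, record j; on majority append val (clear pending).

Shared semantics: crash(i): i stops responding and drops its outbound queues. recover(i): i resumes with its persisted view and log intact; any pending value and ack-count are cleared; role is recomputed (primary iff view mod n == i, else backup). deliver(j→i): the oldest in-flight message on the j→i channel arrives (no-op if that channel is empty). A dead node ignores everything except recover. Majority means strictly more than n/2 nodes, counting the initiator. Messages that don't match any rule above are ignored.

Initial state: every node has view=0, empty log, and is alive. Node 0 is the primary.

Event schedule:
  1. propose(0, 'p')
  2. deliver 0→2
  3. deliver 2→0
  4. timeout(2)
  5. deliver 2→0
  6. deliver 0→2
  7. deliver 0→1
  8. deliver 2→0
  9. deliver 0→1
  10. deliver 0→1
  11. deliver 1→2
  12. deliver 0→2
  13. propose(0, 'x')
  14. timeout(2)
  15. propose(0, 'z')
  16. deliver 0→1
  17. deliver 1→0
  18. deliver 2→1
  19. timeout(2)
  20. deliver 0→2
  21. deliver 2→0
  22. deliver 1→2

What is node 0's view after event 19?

step 1 propose(0,'p'): —
step 2 deliver 0→2: 2={back,v=0,log=p}
step 3 deliver 2→0: 0={prim,v=0,log=p}
step 4 timeout(2): 2={back,v=1,log=p}
step 5 deliver 2→0: 0={back,v=1,log=p}
step 6 deliver 0→2: —
step 7 deliver 0→1: 1={back,v=0,log=p}
step 8 deliver 2→0: —
step 9 deliver 0→1: —
step 10 deliver 0→1: —
step 11 deliver 1→2: —
step 12 deliver 0→2: —
step 13 propose(0,'x'): —
step 14 timeout(2): 2={prim,v=2,log=p}
step 15 propose(0,'z'): —
step 16 deliver 0→1: —
step 17 deliver 1→0: —
step 18 deliver 2→1: 1={prim,v=1,log=p}
step 19 timeout(2): 2={back,v=3,log=p}

1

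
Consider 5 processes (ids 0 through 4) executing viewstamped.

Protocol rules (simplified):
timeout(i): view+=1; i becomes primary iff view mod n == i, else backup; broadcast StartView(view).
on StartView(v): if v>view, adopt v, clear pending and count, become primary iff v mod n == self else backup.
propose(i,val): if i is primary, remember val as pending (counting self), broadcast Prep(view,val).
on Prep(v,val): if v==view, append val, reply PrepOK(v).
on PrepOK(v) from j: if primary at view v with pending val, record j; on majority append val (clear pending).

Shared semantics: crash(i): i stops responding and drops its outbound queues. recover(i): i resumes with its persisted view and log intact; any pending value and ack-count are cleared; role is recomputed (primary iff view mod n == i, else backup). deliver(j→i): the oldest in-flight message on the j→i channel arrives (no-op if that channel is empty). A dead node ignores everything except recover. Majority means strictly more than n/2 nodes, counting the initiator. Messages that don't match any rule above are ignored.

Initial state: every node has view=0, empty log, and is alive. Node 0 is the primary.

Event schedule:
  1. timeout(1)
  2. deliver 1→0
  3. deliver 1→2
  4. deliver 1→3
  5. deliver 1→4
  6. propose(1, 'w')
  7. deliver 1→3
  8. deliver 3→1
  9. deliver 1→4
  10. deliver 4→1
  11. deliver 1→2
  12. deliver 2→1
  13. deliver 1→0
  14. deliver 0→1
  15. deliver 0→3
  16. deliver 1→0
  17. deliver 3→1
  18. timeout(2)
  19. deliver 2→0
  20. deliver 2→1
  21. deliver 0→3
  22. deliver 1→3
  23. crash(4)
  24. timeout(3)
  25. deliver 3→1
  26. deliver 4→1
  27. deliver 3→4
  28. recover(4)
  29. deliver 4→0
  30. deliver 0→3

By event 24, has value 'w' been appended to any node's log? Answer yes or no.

1. timeout(1):  <1:prim v1 ->
2. deliver 1→0:  <0:back v1 ->
3. deliver 1→2:  <2:back v1 ->
4. deliver 1→3:  <3:back v1 ->
5. deliver 1→4:  <4:back v1 ->
6. propose(1,'w'):  nop
7. deliver 1→3:  <3:back v1 w>
8. deliver 3→1:  nop
9. deliver 1→4:  <4:back v1 w>
10. deliver 4→1:  <1:prim v1 w>
11. deliver 1→2:  <2:back v1 w>
12. deliver 2→1:  nop
13. deliver 1→0:  <0:back v1 w>
14. deliver 0→1:  nop
15. deliver 0→3:  nop
16. deliver 1→0:  nop
17. deliver 3→1:  nop
18. timeout(2):  <2:prim v2 w>
19. deliver 2→0:  <0:back v2 w>
20. deliver 2→1:  <1:back v2 w>
21. deliver 0→3:  nop
22. deliver 1→3:  nop
23. crash(4):  <4:✗back v1 w>
24. timeout(3):  <3:back v2 w>

yes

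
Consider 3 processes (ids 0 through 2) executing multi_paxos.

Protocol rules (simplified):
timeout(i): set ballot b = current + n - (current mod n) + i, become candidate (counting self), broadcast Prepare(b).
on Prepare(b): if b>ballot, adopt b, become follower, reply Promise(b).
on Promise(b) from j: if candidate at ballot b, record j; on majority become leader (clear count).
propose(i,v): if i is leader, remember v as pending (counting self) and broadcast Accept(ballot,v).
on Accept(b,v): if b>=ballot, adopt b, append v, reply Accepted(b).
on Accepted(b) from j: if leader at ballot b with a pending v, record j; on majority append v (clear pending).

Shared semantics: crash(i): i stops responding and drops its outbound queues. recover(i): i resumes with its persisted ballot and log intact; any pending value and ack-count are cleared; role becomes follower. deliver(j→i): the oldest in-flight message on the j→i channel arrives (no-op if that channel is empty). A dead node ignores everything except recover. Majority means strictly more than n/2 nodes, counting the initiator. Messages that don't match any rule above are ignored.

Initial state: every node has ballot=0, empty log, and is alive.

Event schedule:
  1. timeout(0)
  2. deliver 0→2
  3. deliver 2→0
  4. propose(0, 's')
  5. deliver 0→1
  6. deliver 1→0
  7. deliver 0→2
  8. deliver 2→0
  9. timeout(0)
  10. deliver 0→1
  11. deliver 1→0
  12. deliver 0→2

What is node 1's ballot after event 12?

3

[1] timeout(0) → N0(cand b3 [-])
[2] deliver 0→2 → N2(foll b3 [-])
[3] deliver 2→0 → N0(lead b3 [-])
[4] propose(0,'s') → ∅
[5] deliver 0→1 → N1(foll b3 [-])
[6] deliver 1→0 → ∅
[7] deliver 0→2 → N2(foll b3 [s])
[8] deliver 2→0 → N0(lead b3 [s])
[9] timeout(0) → N0(cand b6 [s])
[10] deliver 0→1 → N1(foll b3 [s])
[11] deliver 1→0 → ∅
[12] deliver 0→2 → N2(foll b6 [s])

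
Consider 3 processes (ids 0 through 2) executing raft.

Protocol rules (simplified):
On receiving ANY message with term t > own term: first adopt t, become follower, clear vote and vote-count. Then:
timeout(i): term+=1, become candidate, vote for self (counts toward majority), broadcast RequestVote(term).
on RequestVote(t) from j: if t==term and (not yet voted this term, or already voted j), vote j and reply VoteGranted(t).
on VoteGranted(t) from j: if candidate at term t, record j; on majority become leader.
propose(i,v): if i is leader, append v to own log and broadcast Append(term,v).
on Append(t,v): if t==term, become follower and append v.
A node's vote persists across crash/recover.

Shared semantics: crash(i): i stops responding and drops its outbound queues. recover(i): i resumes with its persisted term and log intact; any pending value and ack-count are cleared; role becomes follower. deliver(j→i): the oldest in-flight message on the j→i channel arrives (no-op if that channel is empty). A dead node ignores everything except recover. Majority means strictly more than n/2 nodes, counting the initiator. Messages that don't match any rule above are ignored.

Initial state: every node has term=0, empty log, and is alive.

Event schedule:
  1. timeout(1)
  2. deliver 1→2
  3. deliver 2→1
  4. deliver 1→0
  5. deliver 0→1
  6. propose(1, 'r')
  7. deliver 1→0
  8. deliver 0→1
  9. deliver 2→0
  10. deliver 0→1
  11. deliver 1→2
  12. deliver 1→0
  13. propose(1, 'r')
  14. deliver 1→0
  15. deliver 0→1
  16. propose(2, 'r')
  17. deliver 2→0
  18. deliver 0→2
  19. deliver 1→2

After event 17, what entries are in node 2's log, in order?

r

[1] timeout(1) → N1(cand t1 [-])
[2] deliver 1→2 → N2(foll t1 [-])
[3] deliver 2→1 → N1(lead t1 [-])
[4] deliver 1→0 → N0(foll t1 [-])
[5] deliver 0→1 → ∅
[6] propose(1,'r') → N1(lead t1 [r])
[7] deliver 1→0 → N0(foll t1 [r])
[8] deliver 0→1 → ∅
[9] deliver 2→0 → ∅
[10] deliver 0→1 → ∅
[11] deliver 1→2 → N2(foll t1 [r])
[12] deliver 1→0 → ∅
[13] propose(1,'r') → N1(lead t1 [r,r])
[14] deliver 1→0 → N0(foll t1 [r,r])
[15] deliver 0→1 → ∅
[16] propose(2,'r') → ∅
[17] deliver 2→0 → ∅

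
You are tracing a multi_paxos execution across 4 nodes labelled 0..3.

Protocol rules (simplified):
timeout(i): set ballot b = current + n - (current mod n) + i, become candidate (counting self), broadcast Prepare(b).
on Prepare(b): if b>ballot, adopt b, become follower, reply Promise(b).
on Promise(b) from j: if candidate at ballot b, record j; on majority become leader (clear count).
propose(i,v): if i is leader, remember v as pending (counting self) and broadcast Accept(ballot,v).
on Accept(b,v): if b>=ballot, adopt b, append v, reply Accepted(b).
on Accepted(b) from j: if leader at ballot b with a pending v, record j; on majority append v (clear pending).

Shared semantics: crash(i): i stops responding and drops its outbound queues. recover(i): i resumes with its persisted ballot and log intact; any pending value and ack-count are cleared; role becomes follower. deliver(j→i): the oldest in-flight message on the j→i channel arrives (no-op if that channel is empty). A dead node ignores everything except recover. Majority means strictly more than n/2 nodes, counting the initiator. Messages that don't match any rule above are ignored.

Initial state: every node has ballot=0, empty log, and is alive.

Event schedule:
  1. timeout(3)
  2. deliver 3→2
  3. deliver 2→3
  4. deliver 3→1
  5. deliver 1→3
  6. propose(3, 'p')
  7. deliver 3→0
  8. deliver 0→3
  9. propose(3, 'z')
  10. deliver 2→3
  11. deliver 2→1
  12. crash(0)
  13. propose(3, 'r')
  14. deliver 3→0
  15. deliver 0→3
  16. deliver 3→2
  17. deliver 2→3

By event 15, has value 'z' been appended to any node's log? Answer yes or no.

[1] timeout(3) → N3(cand b7 [-])
[2] deliver 3→2 → N2(foll b7 [-])
[3] deliver 2→3 → ∅
[4] deliver 3→1 → N1(foll b7 [-])
[5] deliver 1→3 → N3(lead b7 [-])
[6] propose(3,'p') → ∅
[7] deliver 3→0 → N0(foll b7 [-])
[8] deliver 0→3 → ∅
[9] propose(3,'z') → ∅
[10] deliver 2→3 → ∅
[11] deliver 2→1 → ∅
[12] crash(0) → N0(✗foll b7 [-])
[13] propose(3,'r') → ∅
[14] deliver 3→0 → ∅
[15] deliver 0→3 → ∅

no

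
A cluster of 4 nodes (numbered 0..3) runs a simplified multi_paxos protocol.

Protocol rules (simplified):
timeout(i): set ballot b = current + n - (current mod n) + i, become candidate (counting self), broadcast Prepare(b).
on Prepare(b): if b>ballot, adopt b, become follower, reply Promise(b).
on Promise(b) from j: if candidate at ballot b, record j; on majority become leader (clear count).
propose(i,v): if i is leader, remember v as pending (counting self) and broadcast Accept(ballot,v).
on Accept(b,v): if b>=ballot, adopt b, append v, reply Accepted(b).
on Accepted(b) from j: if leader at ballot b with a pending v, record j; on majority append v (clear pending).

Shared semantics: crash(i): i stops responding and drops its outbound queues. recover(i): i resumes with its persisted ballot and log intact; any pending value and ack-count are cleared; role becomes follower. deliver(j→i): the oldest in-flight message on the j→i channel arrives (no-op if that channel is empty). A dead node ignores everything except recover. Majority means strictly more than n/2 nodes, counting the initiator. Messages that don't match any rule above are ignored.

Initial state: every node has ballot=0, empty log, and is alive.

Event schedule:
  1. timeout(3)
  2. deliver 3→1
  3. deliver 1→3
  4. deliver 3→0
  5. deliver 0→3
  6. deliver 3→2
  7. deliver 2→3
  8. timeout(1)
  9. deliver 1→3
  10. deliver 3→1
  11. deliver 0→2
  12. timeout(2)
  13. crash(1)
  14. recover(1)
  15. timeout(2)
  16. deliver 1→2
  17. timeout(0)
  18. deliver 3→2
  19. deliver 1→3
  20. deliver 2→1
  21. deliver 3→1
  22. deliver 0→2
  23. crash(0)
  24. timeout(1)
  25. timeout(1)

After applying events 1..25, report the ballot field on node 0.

8

step 1 timeout(3): 3={cand,b=7,log=-}
step 2 deliver 3→1: 1={foll,b=7,log=-}
step 3 deliver 1→3: —
step 4 deliver 3→0: 0={foll,b=7,log=-}
step 5 deliver 0→3: 3={lead,b=7,log=-}
step 6 deliver 3→2: 2={foll,b=7,log=-}
step 7 deliver 2→3: —
step 8 timeout(1): 1={cand,b=9,log=-}
step 9 deliver 1→3: 3={foll,b=9,log=-}
step 10 deliver 3→1: —
step 11 deliver 0→2: —
step 12 timeout(2): 2={cand,b=10,log=-}
step 13 crash(1): 1={✗cand,b=9,log=-}
step 14 recover(1): 1={foll,b=9,log=-}
step 15 timeout(2): 2={cand,b=14,log=-}
step 16 deliver 1→2: —
step 17 timeout(0): 0={cand,b=8,log=-}
step 18 deliver 3→2: —
step 19 deliver 1→3: —
step 20 deliver 2→1: 1={foll,b=10,log=-}
step 21 deliver 3→1: —
step 22 deliver 0→2: —
step 23 crash(0): 0={✗cand,b=8,log=-}
step 24 timeout(1): 1={cand,b=13,log=-}
step 25 timeout(1): 1={cand,b=17,log=-}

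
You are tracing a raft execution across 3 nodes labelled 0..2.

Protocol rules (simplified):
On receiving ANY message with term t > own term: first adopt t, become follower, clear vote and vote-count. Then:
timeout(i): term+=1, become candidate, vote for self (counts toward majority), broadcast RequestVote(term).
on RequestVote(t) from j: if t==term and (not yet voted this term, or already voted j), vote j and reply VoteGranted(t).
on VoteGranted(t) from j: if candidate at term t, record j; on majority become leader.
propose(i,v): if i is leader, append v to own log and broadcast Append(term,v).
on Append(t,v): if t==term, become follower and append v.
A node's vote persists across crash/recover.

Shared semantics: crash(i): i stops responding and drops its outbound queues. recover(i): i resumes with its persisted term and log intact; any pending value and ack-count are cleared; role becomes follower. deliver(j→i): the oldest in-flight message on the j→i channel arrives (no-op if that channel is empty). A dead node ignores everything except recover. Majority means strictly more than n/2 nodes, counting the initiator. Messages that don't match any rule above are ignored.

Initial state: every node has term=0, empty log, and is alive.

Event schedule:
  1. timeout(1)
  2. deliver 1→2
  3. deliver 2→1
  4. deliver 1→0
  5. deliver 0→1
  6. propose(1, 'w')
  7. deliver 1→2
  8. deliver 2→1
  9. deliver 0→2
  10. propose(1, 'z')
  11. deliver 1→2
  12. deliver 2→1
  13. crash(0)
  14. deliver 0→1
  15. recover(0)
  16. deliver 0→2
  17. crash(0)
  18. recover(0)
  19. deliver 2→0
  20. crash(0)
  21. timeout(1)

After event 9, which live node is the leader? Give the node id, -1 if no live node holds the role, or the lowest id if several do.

[1] timeout(1) → N1(cand t1 [-])
[2] deliver 1→2 → N2(foll t1 [-])
[3] deliver 2→1 → N1(lead t1 [-])
[4] deliver 1→0 → N0(foll t1 [-])
[5] deliver 0→1 → ∅
[6] propose(1,'w') → N1(lead t1 [w])
[7] deliver 1→2 → N2(foll t1 [w])
[8] deliver 2→1 → ∅
[9] deliver 0→2 → ∅

1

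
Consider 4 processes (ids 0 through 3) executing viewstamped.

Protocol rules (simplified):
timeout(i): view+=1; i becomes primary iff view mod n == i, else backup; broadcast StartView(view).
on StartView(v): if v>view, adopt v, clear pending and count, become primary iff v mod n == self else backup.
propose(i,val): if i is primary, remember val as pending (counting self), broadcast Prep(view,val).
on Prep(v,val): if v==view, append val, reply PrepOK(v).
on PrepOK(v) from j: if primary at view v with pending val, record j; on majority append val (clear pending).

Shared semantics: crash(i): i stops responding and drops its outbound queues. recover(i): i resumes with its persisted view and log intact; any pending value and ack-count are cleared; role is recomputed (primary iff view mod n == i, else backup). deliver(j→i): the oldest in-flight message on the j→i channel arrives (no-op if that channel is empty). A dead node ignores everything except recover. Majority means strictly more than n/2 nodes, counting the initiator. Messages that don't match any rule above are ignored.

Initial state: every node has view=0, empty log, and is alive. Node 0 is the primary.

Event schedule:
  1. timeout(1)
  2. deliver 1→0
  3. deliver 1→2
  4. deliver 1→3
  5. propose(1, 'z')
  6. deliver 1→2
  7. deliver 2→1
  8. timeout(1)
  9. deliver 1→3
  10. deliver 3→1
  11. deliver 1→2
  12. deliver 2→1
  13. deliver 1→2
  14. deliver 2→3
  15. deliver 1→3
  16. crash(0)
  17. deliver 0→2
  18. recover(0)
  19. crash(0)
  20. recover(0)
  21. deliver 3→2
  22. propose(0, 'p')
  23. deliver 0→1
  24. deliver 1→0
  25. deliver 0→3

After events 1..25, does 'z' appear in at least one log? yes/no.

yes

1. timeout(1):  <1:prim v1 ->
2. deliver 1→0:  <0:back v1 ->
3. deliver 1→2:  <2:back v1 ->
4. deliver 1→3:  <3:back v1 ->
5. propose(1,'z'):  nop
6. deliver 1→2:  <2:back v1 z>
7. deliver 2→1:  nop
8. timeout(1):  <1:back v2 ->
9. deliver 1→3:  <3:back v1 z>
10. deliver 3→1:  nop
11. deliver 1→2:  <2:prim v2 z>
12. deliver 2→1:  nop
13. deliver 1→2:  nop
14. deliver 2→3:  nop
15. deliver 1→3:  <3:back v2 z>
16. crash(0):  <0:✗back v1 ->
17. deliver 0→2:  nop
18. recover(0):  <0:back v1 ->
19. crash(0):  <0:✗back v1 ->
20. recover(0):  <0:back v1 ->
21. deliver 3→2:  nop
22. propose(0,'p'):  nop
23. deliver 0→1:  nop
24. deliver 1→0:  <0:back v1 z>
25. deliver 0→3:  nop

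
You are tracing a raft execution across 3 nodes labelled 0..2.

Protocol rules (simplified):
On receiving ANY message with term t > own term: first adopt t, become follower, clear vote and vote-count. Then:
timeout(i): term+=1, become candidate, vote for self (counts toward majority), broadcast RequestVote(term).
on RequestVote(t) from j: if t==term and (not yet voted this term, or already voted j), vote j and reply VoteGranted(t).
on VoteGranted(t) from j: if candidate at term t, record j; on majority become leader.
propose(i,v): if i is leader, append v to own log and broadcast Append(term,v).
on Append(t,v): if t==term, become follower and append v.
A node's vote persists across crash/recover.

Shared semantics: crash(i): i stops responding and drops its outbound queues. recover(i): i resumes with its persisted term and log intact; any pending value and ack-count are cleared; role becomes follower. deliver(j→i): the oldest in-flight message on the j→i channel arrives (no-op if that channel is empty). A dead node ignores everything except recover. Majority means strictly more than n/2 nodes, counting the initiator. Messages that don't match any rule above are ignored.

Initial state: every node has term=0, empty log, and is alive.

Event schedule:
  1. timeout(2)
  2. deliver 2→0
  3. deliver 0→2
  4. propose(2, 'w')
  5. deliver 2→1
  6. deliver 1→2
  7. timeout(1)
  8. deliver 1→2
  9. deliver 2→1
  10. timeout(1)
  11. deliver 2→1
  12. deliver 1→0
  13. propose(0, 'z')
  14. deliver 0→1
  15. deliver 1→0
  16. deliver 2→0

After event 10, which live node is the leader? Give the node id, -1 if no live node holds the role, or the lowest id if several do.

-1

[1] timeout(2) → N2(cand t1 [-])
[2] deliver 2→0 → N0(foll t1 [-])
[3] deliver 0→2 → N2(lead t1 [-])
[4] propose(2,'w') → N2(lead t1 [w])
[5] deliver 2→1 → N1(foll t1 [-])
[6] deliver 1→2 → ∅
[7] timeout(1) → N1(cand t2 [-])
[8] deliver 1→2 → N2(foll t2 [w])
[9] deliver 2→1 → ∅
[10] timeout(1) → N1(cand t3 [-])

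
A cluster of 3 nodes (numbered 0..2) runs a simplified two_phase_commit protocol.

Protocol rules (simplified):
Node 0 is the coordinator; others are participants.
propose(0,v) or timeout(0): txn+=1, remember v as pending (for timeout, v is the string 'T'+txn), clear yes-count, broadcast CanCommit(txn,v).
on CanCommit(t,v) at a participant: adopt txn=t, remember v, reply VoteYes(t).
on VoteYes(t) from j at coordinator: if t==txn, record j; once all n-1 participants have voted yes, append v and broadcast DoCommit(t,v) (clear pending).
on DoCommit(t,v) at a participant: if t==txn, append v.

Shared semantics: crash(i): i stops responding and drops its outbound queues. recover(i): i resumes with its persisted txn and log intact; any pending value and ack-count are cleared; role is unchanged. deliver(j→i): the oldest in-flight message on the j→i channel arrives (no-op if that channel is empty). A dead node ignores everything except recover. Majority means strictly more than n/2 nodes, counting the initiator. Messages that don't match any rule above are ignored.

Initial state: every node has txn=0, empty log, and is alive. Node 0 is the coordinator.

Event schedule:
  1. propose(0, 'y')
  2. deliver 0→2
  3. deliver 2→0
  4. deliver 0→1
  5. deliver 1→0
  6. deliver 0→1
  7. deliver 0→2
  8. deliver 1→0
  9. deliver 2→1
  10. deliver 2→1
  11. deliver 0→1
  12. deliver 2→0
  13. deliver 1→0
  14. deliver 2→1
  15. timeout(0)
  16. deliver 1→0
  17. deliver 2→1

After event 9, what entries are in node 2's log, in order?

[1] propose(0,'y') → N0(coor t1 [-])
[2] deliver 0→2 → N2(part t1 [-])
[3] deliver 2→0 → ∅
[4] deliver 0→1 → N1(part t1 [-])
[5] deliver 1→0 → N0(coor t1 [y])
[6] deliver 0→1 → N1(part t1 [y])
[7] deliver 0→2 → N2(part t1 [y])
[8] deliver 1→0 → ∅
[9] deliver 2→1 → ∅

y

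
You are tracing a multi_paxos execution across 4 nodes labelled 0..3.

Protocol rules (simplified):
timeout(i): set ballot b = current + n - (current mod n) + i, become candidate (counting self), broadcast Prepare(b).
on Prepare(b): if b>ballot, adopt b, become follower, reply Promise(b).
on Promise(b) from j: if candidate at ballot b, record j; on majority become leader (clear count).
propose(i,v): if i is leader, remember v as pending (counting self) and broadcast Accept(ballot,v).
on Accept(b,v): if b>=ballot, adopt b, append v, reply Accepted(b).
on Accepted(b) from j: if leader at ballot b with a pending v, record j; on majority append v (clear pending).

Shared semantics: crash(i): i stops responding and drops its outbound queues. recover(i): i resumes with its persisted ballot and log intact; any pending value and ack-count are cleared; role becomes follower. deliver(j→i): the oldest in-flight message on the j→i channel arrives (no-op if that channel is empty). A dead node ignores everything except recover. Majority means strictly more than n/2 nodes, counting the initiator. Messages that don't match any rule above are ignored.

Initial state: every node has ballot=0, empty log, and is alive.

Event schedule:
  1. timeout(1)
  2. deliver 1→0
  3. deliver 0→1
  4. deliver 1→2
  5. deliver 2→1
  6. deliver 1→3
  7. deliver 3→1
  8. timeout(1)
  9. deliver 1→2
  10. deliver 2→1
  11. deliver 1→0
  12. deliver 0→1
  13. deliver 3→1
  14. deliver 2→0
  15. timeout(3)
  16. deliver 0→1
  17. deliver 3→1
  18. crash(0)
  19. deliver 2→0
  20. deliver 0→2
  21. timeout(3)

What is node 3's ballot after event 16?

11

[1] timeout(1) → N1(cand b5 [-])
[2] deliver 1→0 → N0(foll b5 [-])
[3] deliver 0→1 → ∅
[4] deliver 1→2 → N2(foll b5 [-])
[5] deliver 2→1 → N1(lead b5 [-])
[6] deliver 1→3 → N3(foll b5 [-])
[7] deliver 3→1 → ∅
[8] timeout(1) → N1(cand b9 [-])
[9] deliver 1→2 → N2(foll b9 [-])
[10] deliver 2→1 → ∅
[11] deliver 1→0 → N0(foll b9 [-])
[12] deliver 0→1 → N1(lead b9 [-])
[13] deliver 3→1 → ∅
[14] deliver 2→0 → ∅
[15] timeout(3) → N3(cand b11 [-])
[16] deliver 0→1 → ∅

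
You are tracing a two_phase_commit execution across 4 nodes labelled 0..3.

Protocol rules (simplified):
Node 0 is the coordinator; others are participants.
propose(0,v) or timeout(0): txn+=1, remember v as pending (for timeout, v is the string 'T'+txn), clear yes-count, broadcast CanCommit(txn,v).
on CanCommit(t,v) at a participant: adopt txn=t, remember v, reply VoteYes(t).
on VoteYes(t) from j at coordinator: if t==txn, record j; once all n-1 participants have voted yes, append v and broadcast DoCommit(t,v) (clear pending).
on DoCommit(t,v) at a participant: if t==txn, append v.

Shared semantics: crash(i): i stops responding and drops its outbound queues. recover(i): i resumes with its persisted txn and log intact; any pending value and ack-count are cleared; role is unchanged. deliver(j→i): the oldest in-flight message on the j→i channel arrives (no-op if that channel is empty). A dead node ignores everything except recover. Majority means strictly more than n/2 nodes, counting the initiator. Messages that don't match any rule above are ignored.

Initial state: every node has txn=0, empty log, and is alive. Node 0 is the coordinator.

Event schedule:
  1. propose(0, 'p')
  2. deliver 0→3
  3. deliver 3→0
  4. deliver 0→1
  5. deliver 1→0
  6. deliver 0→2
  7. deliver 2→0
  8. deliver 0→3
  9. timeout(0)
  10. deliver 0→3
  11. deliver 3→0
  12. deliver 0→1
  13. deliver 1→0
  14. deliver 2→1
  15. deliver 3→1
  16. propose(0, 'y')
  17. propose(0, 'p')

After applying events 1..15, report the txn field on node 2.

step 1 propose(0,'p'): 0={coor,t=1,log=-}
step 2 deliver 0→3: 3={part,t=1,log=-}
step 3 deliver 3→0: —
step 4 deliver 0→1: 1={part,t=1,log=-}
step 5 deliver 1→0: —
step 6 deliver 0→2: 2={part,t=1,log=-}
step 7 deliver 2→0: 0={coor,t=1,log=p}
step 8 deliver 0→3: 3={part,t=1,log=p}
step 9 timeout(0): 0={coor,t=2,log=p}
step 10 deliver 0→3: 3={part,t=2,log=p}
step 11 deliver 3→0: —
step 12 deliver 0→1: 1={part,t=1,log=p}
step 13 deliver 1→0: —
step 14 deliver 2→1: —
step 15 deliver 3→1: —

1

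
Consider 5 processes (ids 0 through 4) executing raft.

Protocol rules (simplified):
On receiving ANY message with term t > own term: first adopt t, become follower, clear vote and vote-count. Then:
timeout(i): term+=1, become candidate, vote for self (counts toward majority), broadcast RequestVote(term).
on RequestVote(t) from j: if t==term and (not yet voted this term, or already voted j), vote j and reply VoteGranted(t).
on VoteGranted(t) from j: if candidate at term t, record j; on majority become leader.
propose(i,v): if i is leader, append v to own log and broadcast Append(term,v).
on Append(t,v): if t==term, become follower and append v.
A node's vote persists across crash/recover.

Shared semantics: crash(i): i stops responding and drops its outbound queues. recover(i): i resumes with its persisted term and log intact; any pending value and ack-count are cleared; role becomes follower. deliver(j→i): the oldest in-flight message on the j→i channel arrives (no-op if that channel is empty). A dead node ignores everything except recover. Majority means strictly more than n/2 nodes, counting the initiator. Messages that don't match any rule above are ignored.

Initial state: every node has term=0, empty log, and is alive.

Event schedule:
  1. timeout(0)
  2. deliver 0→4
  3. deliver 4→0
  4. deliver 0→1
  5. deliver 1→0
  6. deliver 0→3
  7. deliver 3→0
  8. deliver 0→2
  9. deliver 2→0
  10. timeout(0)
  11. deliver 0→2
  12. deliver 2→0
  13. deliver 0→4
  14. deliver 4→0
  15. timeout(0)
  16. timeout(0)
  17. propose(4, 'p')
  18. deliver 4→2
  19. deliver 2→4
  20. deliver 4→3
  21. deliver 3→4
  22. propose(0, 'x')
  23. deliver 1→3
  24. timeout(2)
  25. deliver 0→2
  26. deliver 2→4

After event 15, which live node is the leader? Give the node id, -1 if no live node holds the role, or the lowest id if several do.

-1

step 1 timeout(0): 0={cand,t=1,log=-}
step 2 deliver 0→4: 4={foll,t=1,log=-}
step 3 deliver 4→0: —
step 4 deliver 0→1: 1={foll,t=1,log=-}
step 5 deliver 1→0: 0={lead,t=1,log=-}
step 6 deliver 0→3: 3={foll,t=1,log=-}
step 7 deliver 3→0: —
step 8 deliver 0→2: 2={foll,t=1,log=-}
step 9 deliver 2→0: —
step 10 timeout(0): 0={cand,t=2,log=-}
step 11 deliver 0→2: 2={foll,t=2,log=-}
step 12 deliver 2→0: —
step 13 deliver 0→4: 4={foll,t=2,log=-}
step 14 deliver 4→0: 0={lead,t=2,log=-}
step 15 timeout(0): 0={cand,t=3,log=-}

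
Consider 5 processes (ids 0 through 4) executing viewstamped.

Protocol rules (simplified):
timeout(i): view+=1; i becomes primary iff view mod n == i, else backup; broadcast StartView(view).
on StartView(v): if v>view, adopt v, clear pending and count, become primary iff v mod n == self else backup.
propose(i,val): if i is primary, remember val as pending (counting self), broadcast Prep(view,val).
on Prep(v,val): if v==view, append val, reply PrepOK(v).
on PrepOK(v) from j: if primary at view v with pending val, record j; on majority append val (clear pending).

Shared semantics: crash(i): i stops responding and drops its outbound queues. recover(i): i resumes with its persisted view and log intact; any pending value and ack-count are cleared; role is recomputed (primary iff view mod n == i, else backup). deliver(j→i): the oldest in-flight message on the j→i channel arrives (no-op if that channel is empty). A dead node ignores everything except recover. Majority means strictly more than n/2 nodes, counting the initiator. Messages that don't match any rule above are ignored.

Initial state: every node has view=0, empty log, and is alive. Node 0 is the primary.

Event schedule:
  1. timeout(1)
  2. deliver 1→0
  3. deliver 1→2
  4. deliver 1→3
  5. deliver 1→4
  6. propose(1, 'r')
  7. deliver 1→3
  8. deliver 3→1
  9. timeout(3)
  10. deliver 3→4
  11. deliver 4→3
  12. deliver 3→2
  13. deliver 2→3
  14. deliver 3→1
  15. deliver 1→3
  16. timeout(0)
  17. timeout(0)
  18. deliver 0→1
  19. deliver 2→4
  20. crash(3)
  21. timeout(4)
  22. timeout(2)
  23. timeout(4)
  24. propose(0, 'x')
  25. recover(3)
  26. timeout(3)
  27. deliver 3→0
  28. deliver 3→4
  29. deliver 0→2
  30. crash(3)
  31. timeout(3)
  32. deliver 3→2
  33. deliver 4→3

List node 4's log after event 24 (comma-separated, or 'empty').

e1 timeout(1): 1[prim,v=1,-]
e2 deliver 1→0: 0[back,v=1,-]
e3 deliver 1→2: 2[back,v=1,-]
e4 deliver 1→3: 3[back,v=1,-]
e5 deliver 1→4: 4[back,v=1,-]
e6 propose(1,'r'): ·
e7 deliver 1→3: 3[back,v=1,r]
e8 deliver 3→1: ·
e9 timeout(3): 3[back,v=2,r]
e10 deliver 3→4: 4[back,v=2,-]
e11 deliver 4→3: ·
e12 deliver 3→2: 2[prim,v=2,-]
e13 deliver 2→3: ·
e14 deliver 3→1: 1[back,v=2,-]
e15 deliver 1→3: ·
e16 timeout(0): 0[back,v=2,-]
e17 timeout(0): 0[back,v=3,-]
e18 deliver 0→1: ·
e19 deliver 2→4: ·
e20 crash(3): 3[✗back,v=2,r]
e21 timeout(4): 4[back,v=3,-]
e22 timeout(2): 2[back,v=3,-]
e23 timeout(4): 4[prim,v=4,-]
e24 propose(0,'x'): ·

empty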